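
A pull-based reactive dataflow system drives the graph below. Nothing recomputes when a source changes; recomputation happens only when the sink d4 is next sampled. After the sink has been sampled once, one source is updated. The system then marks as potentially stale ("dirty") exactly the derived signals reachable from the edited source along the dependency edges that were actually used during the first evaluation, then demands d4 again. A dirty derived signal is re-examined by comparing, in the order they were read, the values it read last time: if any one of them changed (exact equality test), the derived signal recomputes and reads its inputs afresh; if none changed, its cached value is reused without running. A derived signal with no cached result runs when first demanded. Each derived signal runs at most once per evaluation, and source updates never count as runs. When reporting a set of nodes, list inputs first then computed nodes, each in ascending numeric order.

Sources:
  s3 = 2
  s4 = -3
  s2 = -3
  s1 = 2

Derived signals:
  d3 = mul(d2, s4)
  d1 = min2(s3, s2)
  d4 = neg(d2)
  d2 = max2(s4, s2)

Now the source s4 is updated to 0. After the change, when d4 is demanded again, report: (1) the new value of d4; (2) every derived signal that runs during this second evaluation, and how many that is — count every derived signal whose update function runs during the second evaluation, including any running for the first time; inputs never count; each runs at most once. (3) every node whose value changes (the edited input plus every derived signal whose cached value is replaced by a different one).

New value of d4: 0.
Derived signals that run: d2, d4 — 2 in total.
Values that change: s4, d2, d4.

First evaluation (everything demanded from the output):
  d2 = max2(-3, -3) = -3
  d4 = neg(-3) = 3

Propagation after the edit:
  d2: runs — s4 -3->0; result 0.
  d4: runs — d2 -3->0; result 0.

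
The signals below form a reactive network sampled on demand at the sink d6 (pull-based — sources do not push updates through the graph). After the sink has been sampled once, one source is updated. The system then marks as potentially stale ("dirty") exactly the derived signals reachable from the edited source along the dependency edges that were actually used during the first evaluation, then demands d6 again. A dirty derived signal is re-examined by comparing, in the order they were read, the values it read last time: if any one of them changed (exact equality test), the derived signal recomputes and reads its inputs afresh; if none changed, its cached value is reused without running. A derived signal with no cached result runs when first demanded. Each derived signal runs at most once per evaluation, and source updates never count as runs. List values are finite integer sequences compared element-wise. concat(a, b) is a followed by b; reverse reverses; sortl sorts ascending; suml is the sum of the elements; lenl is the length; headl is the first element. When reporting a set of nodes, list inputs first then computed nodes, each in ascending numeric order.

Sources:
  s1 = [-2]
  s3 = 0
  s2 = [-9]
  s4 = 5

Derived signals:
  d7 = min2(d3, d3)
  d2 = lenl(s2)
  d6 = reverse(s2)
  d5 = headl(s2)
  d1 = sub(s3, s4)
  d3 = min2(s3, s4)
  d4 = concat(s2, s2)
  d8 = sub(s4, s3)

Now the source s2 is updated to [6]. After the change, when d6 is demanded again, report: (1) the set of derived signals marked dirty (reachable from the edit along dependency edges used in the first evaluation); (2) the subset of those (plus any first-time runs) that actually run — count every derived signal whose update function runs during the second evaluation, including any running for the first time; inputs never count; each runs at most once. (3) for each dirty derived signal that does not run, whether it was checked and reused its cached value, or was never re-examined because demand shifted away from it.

Dirty set: d6.
Run set: d6 (1 run).
All dirty derived signals ended up running.

Initial pass — values computed on the first demand:
  d6 = reverse([-9]) = [-9]

Second demand — change propagation:
  d6: re-runs because s2 [-9]->[6]; new result [6].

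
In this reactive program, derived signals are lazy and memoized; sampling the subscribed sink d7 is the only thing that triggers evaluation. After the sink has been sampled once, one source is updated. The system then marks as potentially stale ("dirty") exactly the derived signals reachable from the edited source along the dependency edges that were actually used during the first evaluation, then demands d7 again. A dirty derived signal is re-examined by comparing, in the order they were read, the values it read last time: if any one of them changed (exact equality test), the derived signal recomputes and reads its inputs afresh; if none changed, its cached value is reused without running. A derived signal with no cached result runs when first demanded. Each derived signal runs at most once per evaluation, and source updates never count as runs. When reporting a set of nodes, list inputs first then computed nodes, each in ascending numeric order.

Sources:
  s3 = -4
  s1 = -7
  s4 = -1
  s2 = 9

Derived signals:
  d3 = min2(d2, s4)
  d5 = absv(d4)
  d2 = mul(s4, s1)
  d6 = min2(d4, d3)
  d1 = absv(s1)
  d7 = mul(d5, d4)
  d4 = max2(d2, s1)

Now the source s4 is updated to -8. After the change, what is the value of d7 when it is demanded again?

First demand of the output computes:
  d2 = mul(-1, -7) = 7
  d4 = max2(7, -7) = 7
  d5 = absv(7) = 7
  d7 = mul(7, 7) = 49

After the edit, cleaning proceeds:
  d2: a read changed (s4 -1->-8) — executes, giving 56.
  d4: a read changed (d2 7->56) — executes, giving 56.
  d5: a read changed (d4 7->56) — executes, giving 56.
  d7: a read changed (d5 7->56; d4 7->56) — executes, giving 3136.

Demanding d7 again yields 3136.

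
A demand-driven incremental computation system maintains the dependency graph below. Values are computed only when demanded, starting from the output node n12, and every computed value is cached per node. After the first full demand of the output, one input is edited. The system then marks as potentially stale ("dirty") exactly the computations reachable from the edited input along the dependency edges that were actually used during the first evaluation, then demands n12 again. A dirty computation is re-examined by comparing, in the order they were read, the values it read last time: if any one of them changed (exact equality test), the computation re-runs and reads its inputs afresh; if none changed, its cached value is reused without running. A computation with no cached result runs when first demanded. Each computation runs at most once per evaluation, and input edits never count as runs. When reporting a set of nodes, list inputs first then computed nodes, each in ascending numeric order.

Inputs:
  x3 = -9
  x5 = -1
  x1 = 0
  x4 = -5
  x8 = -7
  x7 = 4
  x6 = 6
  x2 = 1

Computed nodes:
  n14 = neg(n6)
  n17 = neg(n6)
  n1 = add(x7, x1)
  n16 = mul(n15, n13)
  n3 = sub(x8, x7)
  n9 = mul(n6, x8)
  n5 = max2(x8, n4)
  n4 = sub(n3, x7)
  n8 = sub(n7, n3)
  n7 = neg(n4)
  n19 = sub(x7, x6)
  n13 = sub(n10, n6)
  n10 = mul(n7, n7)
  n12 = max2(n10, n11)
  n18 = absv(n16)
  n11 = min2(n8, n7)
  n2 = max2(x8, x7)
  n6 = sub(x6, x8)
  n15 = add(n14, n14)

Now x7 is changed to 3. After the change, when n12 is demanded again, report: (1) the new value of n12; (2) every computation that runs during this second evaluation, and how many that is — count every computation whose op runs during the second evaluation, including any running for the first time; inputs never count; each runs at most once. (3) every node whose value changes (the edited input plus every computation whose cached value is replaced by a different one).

First evaluation (everything demanded from the output):
  n3 = sub(-7, 4) = -11
  n4 = sub(-11, 4) = -15
  n7 = neg(-15) = 15
  n8 = sub(15, -11) = 26
  n10 = mul(15, 15) = 225
  n11 = min2(26, 15) = 15
  n12 = max2(225, 15) = 225

Propagation after the edit:
  n3: runs — x7 4->3; result -10.
  n4: runs — n3 -11->-10; x7 4->3; result -13.
  n7: runs — n4 -15->-13; result 13.
  n8: runs — n7 15->13; n3 -11->-10; result 23.
  n10: runs — n7 15->13; n7 15->13; result 169.
  n11: runs — n8 26->23; n7 15->13; result 13.
  n12: runs — n10 225->169; n11 15->13; result 169.

New value of n12: 169.
Computations that run: n3, n4, n7, n8, n10, n11, n12 — 7 in total.
Values that change: x7, n3, n4, n7, n8, n10, n11, n12.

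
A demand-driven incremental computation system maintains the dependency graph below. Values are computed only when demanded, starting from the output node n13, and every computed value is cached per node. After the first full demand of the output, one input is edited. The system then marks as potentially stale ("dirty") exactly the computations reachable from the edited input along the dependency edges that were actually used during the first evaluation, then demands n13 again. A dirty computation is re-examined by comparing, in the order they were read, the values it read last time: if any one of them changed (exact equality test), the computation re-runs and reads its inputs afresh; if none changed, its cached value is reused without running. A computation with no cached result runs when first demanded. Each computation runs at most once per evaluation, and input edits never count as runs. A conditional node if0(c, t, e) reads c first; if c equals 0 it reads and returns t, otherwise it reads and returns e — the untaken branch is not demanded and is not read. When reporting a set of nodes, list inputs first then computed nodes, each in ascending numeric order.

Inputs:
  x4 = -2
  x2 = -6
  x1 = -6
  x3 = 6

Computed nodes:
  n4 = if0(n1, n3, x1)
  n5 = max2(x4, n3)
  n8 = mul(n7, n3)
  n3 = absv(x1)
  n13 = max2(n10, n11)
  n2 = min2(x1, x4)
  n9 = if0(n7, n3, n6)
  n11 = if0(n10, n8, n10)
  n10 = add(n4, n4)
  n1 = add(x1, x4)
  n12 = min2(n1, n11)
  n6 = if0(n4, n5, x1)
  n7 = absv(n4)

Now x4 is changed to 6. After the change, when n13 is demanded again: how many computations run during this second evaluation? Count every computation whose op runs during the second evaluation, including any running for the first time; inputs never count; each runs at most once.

First evaluation (everything demanded from the output):
  n1 = add(-6, -2) = -8
  n4 = if0(n1=-8 -> else branch x1) = -6
  n10 = add(-6, -6) = -12
  n11 = if0(n10=-12 -> else branch n10) = -12
  n13 = max2(-12, -12) = -12

Propagation after the edit:
  n1: runs — x4 -2->6; result 0.
  n3: demanded for the first time — runs, produces 6.
  n4: runs — n1 -8->0; result 6.
  n10: runs — n4 -6->6; n4 -6->6; result 12.
  n11: runs — n10 -12->12; n10 -12->12; result 12.
  n13: runs — n10 -12->12; n11 -12->12; result 12.

Key observation: a condition flipped, so demand reaches new nodes — n3 runs for the first time.

Computations that run: n1, n3, n4, n10, n11, n13 — 6 in total.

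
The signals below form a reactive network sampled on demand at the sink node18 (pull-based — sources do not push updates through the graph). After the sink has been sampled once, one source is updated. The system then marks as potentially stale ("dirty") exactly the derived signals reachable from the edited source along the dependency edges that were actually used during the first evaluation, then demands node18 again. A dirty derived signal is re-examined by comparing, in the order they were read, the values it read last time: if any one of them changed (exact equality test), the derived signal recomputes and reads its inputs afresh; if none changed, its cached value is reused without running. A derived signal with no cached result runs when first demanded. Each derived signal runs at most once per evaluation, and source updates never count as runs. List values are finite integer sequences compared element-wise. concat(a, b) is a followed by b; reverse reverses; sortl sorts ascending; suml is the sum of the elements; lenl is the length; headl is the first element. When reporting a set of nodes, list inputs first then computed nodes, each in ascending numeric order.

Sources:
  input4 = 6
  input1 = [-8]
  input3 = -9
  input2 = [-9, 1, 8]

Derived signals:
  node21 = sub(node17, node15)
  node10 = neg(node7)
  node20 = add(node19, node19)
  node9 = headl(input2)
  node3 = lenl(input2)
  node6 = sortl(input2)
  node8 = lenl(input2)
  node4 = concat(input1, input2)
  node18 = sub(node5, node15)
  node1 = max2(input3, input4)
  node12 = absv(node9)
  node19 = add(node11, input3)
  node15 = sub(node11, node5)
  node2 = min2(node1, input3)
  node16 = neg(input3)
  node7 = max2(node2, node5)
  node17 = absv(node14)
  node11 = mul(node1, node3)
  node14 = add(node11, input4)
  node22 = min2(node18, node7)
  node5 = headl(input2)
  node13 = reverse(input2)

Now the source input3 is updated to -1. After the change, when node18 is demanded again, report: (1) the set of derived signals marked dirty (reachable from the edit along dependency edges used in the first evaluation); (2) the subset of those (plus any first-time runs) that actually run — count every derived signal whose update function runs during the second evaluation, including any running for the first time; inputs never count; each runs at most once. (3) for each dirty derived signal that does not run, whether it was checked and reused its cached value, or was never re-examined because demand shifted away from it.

Dirty set: node1, node11, node15, node18.
Run set: node1 (1 run).
Re-examined without running (cache reused): node11, node15, node18.
The important point: node1 recomputes to an identical value, and the output ends up unchanged.

Initial pass — values computed on the first demand:
  node1 = max2(-9, 6) = 6
  node3 = lenl([-9, 1, 8]) = 3
  node5 = headl([-9, 1, 8]) = -9
  node11 = mul(6, 3) = 18
  node15 = sub(18, -9) = 27
  node18 = sub(-9, 27) = -36

Second demand — change propagation:
  node1: re-runs because input3 -9->-1; new result 6 (unchanged).
  node11: re-examined; everything it read last time is the same (node1 unchanged, node3 unchanged) — cache 18 kept, no run.
  node15: re-examined; everything it read last time is the same (node11 unchanged, node5 unchanged) — cache 27 kept, no run.
  node18: re-examined; everything it read last time is the same (node5 unchanged, node15 unchanged) — cache -36 kept, no run.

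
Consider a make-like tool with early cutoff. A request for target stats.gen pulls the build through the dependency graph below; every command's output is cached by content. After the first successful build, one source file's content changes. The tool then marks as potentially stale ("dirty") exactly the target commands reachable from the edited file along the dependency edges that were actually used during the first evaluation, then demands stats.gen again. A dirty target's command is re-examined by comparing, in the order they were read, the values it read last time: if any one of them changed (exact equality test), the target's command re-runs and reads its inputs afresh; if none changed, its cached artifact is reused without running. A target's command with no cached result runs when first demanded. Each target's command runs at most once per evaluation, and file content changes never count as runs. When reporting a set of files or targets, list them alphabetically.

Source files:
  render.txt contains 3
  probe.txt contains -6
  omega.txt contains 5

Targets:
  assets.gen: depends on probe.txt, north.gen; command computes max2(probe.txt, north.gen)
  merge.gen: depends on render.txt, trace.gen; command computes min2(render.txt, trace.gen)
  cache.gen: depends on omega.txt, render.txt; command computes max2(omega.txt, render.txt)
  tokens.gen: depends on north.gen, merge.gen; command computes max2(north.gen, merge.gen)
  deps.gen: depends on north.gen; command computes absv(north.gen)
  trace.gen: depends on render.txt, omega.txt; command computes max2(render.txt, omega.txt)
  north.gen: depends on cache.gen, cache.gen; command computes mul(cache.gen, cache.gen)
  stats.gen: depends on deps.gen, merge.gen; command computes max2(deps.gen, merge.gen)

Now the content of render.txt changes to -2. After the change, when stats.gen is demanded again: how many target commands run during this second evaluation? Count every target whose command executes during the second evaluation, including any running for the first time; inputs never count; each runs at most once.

First demand of the output computes:
  cache.gen = max2(5, 3) = 5
  north.gen = mul(5, 5) = 25
  deps.gen = absv(25) = 25
  trace.gen = max2(3, 5) = 5
  merge.gen = min2(3, 5) = 3
  stats.gen = max2(25, 3) = 25

After the edit, cleaning proceeds:
  cache.gen: a read changed (render.txt 3->-2) — executes, giving 5 — identical to its old value.
  north.gen: dirty, but its reads are unchanged (cache.gen unchanged, cache.gen unchanged); cached 25 stands.
  deps.gen: dirty, but its reads are unchanged (north.gen unchanged); cached 25 stands.
  trace.gen: a read changed (render.txt 3->-2) — executes, giving 5 — identical to its old value.
  merge.gen: a read changed (render.txt 3->-2) — executes, giving -2.
  stats.gen: a read changed (merge.gen 3->-2) — executes, giving 25 — identical to its old value.

Note where the cutoff bites: north.gen is checked, finds nothing changed, and keeps its cache.

4 target commands run: cache.gen, merge.gen, stats.gen, trace.gen.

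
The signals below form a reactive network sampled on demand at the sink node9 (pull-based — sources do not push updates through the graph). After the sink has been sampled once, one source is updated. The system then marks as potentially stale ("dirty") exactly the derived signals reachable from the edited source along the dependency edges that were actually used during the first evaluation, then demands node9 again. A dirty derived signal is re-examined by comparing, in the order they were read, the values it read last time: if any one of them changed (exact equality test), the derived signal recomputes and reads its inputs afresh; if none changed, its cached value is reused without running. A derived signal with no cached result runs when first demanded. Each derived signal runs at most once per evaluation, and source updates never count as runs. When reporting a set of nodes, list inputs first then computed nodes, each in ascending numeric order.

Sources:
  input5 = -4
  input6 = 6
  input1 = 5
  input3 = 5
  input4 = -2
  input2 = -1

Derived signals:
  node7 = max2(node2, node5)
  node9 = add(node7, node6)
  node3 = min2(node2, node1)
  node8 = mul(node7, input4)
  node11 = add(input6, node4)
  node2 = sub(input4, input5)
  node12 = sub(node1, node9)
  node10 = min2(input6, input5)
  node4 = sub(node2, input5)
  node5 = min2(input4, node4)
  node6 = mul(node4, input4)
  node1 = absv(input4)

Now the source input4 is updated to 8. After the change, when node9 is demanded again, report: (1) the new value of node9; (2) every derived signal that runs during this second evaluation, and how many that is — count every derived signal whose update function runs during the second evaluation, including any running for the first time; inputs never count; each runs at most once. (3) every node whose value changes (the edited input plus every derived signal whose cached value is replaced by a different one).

Initial pass — values computed on the first demand:
  node2 = sub(-2, -4) = 2
  node4 = sub(2, -4) = 6
  node5 = min2(-2, 6) = -2
  node6 = mul(6, -2) = -12
  node7 = max2(2, -2) = 2
  node9 = add(2, -12) = -10

Second demand — change propagation:
  node2: re-runs because input4 -2->8; new result 12.
  node4: re-runs because node2 2->12; new result 16.
  node5: re-runs because input4 -2->8; node4 6->16; new result 8.
  node6: re-runs because node4 6->16; input4 -2->8; new result 128.
  node7: re-runs because node2 2->12; node5 -2->8; new result 12.
  node9: re-runs because node7 2->12; node6 -12->128; new result 140.

node9 now evaluates to 140.
Run set: node2, node4, node5, node6, node7, node9 (6 run).
Changed values: input4, node2, node4, node5, node6, node7, node9.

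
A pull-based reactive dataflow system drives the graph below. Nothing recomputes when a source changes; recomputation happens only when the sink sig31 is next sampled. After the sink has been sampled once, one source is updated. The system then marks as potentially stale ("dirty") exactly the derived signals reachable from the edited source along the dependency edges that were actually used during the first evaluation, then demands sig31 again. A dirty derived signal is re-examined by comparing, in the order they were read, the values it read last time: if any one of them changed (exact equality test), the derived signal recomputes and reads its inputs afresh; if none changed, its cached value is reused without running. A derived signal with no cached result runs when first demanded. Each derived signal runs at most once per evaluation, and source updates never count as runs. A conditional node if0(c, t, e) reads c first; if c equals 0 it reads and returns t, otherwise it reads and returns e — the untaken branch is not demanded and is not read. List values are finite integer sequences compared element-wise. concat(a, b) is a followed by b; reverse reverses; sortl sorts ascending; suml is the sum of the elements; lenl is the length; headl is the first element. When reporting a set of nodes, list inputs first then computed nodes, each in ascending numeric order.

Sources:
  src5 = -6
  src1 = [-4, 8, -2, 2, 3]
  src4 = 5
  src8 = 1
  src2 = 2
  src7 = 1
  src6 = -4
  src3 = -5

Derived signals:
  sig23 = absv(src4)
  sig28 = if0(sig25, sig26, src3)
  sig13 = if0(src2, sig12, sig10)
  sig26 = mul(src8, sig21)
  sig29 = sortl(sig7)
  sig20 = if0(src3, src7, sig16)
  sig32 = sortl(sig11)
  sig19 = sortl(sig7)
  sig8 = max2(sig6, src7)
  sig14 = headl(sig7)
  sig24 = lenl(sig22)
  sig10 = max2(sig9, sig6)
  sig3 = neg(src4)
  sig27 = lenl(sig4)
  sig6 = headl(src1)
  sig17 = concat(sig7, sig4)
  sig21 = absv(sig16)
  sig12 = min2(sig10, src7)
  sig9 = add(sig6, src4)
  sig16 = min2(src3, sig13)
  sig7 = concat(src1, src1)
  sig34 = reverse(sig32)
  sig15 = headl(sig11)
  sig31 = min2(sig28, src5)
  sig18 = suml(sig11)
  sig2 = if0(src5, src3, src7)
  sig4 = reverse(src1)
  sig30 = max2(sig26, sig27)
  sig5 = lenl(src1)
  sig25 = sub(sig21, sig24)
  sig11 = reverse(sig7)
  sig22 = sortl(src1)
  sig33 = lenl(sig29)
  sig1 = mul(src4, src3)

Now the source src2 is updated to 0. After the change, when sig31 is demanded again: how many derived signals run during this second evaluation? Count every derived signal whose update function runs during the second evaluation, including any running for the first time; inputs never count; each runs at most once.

Derived signals that run: sig12, sig13 — 2 in total.
Key observation: a condition flipped, so demand reaches new nodes — sig12 runs for the first time.

First evaluation (everything demanded from the output):
  sig6 = headl([-4, 8, -2, 2, 3]) = -4
  sig9 = add(-4, 5) = 1
  sig10 = max2(1, -4) = 1
  sig13 = if0(src2=2 -> else branch sig10) = 1
  sig16 = min2(-5, 1) = -5
  sig21 = absv(-5) = 5
  sig22 = sortl([-4, 8, -2, 2, 3]) = [-4, -2, 2, 3, 8]
  sig24 = lenl([-4, -2, 2, 3, 8]) = 5
  sig25 = sub(5, 5) = 0
  sig26 = mul(1, 5) = 5
  sig28 = if0(sig25=0 -> then branch sig26) = 5
  sig31 = min2(5, -6) = -6

Propagation after the edit:
  sig12: demanded for the first time — runs, produces 1.
  sig13: runs — src2 2->0; result 1 (same value as before).
  sig16: checked — values it read are unchanged (src3 unchanged, sig13 unchanged); reused cached -5 without running.
  sig21: checked — values it read are unchanged (sig16 unchanged); reused cached 5 without running.
  sig25: checked — values it read are unchanged (sig21 unchanged, sig24 unchanged); reused cached 0 without running.
  sig26: checked — values it read are unchanged (src8 unchanged, sig21 unchanged); reused cached 5 without running.
  sig28: checked — values it read are unchanged (sig25 unchanged, sig26 unchanged); reused cached 5 without running.
  sig31: checked — values it read are unchanged (sig28 unchanged, src5 unchanged); reused cached -6 without running.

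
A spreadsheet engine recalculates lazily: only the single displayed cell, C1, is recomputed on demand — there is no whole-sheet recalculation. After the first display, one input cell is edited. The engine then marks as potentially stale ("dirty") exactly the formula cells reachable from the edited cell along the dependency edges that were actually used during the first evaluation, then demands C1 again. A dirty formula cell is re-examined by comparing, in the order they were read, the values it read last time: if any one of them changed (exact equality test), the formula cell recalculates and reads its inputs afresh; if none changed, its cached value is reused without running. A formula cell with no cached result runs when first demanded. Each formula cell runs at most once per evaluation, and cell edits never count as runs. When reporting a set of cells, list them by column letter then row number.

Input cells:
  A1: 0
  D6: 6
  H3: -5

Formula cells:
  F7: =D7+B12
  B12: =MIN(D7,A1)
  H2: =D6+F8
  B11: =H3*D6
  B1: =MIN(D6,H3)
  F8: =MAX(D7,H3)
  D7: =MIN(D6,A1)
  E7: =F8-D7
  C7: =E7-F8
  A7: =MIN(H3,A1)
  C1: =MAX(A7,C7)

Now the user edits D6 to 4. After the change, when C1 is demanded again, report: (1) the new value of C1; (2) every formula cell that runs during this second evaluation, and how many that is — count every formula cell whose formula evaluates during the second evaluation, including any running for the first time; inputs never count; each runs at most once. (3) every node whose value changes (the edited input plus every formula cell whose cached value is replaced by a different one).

New value of C1: 0.
Formula cells that run: D7 — 1 in total.
Values that change: D6.
Key observation: the change is absorbed at D7 — it re-runs but produces the same value, and the output's value is unchanged.

First evaluation (everything demanded from the output):
  A7 = MIN(-5, 0) = -5
  D7 = MIN(6, 0) = 0
  F8 = MAX(0, -5) = 0
  E7 = 0 - 0 = 0
  C7 = 0 - 0 = 0
  C1 = MAX(-5, 0) = 0

Propagation after the edit:
  D7: runs — D6 6->4; result 0 (same value as before).
  F8: checked — values it read are unchanged (D7 unchanged, H3 unchanged); reused cached 0 without running.
  E7: checked — values it read are unchanged (F8 unchanged, D7 unchanged); reused cached 0 without running.
  C7: checked — values it read are unchanged (E7 unchanged, F8 unchanged); reused cached 0 without running.
  C1: checked — values it read are unchanged (A7 unchanged, C7 unchanged); reused cached 0 without running.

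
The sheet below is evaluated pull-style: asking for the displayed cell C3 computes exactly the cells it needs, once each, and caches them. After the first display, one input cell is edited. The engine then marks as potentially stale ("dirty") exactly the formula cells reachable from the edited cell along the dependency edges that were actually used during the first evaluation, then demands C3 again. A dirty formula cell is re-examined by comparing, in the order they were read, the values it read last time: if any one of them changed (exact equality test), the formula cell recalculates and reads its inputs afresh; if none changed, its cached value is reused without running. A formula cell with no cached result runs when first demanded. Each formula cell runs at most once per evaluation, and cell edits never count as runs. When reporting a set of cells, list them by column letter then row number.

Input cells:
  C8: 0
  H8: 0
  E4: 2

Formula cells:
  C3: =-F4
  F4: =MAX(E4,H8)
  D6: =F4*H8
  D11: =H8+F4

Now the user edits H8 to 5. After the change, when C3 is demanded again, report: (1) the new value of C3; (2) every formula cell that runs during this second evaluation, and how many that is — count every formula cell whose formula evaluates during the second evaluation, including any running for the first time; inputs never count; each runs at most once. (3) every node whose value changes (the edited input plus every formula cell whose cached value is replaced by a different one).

First demand of the output computes:
  F4 = MAX(2, 0) = 2
  C3 = -(2) = -2

After the edit, cleaning proceeds:
  F4: a read changed (H8 0->5) — executes, giving 5.
  C3: a read changed (F4 2->5) — executes, giving -5.

Demanding C3 again yields -5.
2 formula cells run: C3, F4.
The nodes whose values change: C3, F4, H8.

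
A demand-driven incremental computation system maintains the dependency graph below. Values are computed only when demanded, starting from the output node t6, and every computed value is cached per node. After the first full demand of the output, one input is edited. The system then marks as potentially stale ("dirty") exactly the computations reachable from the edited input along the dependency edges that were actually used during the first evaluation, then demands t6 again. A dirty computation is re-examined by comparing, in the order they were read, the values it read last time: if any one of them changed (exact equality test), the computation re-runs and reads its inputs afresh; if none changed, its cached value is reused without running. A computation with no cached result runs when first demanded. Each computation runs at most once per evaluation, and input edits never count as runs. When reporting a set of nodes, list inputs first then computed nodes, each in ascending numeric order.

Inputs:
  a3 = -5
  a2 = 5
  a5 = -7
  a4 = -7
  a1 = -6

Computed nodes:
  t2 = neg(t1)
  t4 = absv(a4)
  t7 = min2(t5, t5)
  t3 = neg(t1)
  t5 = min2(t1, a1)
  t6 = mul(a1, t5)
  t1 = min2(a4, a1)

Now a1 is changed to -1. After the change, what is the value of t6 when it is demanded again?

New value of t6: 7.

First evaluation (everything demanded from the output):
  t1 = min2(-7, -6) = -7
  t5 = min2(-7, -6) = -7
  t6 = mul(-6, -7) = 42

Propagation after the edit:
  t1: runs — a1 -6->-1; result -7 (same value as before).
  t5: runs — a1 -6->-1; result -7 (same value as before).
  t6: runs — a1 -6->-1; result 7.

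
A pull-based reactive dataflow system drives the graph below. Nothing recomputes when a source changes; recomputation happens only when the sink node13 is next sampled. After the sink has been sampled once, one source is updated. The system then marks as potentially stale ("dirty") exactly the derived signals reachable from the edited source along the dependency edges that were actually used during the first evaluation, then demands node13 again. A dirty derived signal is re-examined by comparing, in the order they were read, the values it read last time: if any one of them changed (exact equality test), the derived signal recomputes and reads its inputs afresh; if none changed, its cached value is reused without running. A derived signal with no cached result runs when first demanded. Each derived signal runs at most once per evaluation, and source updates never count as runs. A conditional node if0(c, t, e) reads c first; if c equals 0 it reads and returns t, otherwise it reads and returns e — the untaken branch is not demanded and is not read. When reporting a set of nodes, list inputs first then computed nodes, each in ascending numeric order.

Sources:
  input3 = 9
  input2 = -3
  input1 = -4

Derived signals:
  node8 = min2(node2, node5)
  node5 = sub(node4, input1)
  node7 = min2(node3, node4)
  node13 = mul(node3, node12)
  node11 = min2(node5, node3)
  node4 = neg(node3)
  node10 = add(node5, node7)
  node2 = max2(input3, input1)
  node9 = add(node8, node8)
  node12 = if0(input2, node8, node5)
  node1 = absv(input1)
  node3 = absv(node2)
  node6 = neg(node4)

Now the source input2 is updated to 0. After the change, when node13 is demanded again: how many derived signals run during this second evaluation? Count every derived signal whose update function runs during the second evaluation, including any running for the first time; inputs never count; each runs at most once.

Derived signals that run: node8, node12 — 2 in total.
Key observation: a condition flipped, so demand reaches new nodes — node8 runs for the first time.

First evaluation (everything demanded from the output):
  node2 = max2(9, -4) = 9
  node3 = absv(9) = 9
  node4 = neg(9) = -9
  node5 = sub(-9, -4) = -5
  node12 = if0(input2=-3 -> else branch node5) = -5
  node13 = mul(9, -5) = -45

Propagation after the edit:
  node8: demanded for the first time — runs, produces -5.
  node12: runs — input2 -3->0; result -5 (same value as before).
  node13: checked — values it read are unchanged (node3 unchanged, node12 unchanged); reused cached -45 without running.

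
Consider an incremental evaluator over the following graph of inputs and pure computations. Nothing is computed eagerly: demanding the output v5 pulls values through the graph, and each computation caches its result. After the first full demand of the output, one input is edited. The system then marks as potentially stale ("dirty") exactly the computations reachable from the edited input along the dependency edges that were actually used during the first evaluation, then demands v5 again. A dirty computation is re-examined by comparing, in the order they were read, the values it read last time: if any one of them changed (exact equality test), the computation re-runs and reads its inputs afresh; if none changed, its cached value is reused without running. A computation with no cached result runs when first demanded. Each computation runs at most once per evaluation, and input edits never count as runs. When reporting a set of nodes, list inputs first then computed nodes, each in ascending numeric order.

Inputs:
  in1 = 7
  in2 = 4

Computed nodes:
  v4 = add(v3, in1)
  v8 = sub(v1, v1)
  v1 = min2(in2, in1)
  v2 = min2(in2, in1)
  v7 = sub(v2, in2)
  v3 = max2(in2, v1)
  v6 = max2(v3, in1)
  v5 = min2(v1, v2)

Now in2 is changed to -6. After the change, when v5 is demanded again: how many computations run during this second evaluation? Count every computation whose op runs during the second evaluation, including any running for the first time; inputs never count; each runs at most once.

Run set: v1, v2, v5 (3 run).

Initial pass — values computed on the first demand:
  v1 = min2(4, 7) = 4
  v2 = min2(4, 7) = 4
  v5 = min2(4, 4) = 4

Second demand — change propagation:
  v1: re-runs because in2 4->-6; new result -6.
  v2: re-runs because in2 4->-6; new result -6.
  v5: re-runs because v1 4->-6; v2 4->-6; new result -6.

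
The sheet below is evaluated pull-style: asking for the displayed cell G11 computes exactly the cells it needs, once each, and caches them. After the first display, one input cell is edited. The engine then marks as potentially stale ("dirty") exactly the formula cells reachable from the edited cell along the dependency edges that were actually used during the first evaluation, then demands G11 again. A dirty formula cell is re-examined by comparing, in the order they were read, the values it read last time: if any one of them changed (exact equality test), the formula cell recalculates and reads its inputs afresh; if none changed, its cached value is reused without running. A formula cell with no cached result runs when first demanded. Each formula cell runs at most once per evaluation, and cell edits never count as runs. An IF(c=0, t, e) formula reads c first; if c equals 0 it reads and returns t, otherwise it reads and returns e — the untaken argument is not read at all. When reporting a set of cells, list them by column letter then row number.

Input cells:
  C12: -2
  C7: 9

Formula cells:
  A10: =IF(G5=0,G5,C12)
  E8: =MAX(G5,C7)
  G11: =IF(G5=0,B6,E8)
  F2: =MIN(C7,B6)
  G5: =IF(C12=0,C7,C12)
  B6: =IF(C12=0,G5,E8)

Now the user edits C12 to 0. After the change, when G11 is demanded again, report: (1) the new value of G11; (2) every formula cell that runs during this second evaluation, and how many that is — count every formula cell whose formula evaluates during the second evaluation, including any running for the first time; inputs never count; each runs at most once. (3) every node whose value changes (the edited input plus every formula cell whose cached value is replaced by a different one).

First demand of the output computes:
  G5 = IF(C12=0: C12=-2 -> else branch C12) = -2
  E8 = MAX(-2, 9) = 9
  G11 = IF(G5=0: G5=-2 -> else branch E8) = 9

After the edit, cleaning proceeds:
  G5: a read changed (C12 -2->0; C12 -2->0) — executes, giving 9.
  E8: a read changed (G5 -2->9) — executes, giving 9 — identical to its old value.
  G11: a read changed (G5 -2->9) — executes, giving 9 — identical to its old value.

Demanding G11 again yields 9.
3 formula cells run: E8, G5, G11.
The nodes whose values change: C12, G5.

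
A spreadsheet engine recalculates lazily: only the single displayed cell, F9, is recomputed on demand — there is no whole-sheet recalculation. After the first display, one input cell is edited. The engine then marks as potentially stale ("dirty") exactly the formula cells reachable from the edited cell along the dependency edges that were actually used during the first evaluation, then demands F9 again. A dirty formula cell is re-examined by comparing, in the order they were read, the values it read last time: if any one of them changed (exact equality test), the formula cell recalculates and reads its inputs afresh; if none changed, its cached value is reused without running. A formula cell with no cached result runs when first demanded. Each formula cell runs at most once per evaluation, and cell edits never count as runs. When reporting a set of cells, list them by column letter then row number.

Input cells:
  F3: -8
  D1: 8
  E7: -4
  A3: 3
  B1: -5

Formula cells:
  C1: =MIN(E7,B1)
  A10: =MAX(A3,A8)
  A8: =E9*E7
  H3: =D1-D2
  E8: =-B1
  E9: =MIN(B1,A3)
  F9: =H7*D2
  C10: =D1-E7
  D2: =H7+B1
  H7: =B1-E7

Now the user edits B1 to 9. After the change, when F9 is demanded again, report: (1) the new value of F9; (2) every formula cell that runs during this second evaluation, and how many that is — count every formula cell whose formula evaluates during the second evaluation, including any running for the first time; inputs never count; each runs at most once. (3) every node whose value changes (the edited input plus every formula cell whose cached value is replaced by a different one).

New value of F9: 286.
Formula cells that run: D2, F9, H7 — 3 in total.
Values that change: B1, D2, F9, H7.

First evaluation (everything demanded from the output):
  H7 = -5 - -4 = -1
  D2 = -1 + -5 = -6
  F9 = -1 * -6 = 6

Propagation after the edit:
  H7: runs — B1 -5->9; result 13.
  D2: runs — H7 -1->13; B1 -5->9; result 22.
  F9: runs — H7 -1->13; D2 -6->22; result 286.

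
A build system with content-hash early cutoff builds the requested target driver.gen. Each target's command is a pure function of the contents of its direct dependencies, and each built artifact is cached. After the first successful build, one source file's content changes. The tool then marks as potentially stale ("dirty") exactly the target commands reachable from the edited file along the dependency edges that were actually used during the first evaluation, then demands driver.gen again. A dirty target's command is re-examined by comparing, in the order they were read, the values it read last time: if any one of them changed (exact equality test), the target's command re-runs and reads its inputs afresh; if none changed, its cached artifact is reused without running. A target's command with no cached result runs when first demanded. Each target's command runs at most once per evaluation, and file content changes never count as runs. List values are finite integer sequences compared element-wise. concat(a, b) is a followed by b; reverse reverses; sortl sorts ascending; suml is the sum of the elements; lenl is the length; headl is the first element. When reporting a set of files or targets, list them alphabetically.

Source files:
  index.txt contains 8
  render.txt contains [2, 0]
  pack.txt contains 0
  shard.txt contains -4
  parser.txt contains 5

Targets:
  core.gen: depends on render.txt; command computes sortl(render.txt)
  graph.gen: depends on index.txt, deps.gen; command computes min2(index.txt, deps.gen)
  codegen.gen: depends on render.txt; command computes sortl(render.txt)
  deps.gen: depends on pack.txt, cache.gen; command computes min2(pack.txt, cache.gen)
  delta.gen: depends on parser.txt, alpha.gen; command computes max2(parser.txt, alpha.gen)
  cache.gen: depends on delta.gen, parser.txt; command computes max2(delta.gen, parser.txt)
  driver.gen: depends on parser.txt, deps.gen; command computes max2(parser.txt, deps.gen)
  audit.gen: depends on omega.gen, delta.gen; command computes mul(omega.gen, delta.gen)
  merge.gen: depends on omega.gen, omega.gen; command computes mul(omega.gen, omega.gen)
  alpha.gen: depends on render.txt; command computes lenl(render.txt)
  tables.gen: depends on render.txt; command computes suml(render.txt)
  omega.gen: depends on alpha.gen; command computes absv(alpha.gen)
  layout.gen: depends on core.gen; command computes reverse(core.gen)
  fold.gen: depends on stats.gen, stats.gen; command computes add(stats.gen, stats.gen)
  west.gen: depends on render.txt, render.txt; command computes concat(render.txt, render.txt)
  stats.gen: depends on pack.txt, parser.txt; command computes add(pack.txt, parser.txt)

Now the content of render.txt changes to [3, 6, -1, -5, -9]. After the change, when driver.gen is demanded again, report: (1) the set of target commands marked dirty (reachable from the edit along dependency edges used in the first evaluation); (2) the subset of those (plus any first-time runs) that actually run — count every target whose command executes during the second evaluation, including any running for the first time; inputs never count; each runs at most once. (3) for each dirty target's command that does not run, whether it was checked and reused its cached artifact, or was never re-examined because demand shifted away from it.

First evaluation (everything demanded from the output):
  alpha.gen = lenl([2, 0]) = 2
  delta.gen = max2(5, 2) = 5
  cache.gen = max2(5, 5) = 5
  deps.gen = min2(0, 5) = 0
  driver.gen = max2(5, 0) = 5

Propagation after the edit:
  alpha.gen: runs — render.txt [2, 0]->[3, 6, -1, -5, -9]; result 5.
  delta.gen: runs — alpha.gen 2->5; result 5 (same value as before).
  cache.gen: checked — values it read are unchanged (delta.gen unchanged, parser.txt unchanged); reused cached 5 without running.
  deps.gen: checked — values it read are unchanged (pack.txt unchanged, cache.gen unchanged); reused cached 0 without running.
  driver.gen: checked — values it read are unchanged (parser.txt unchanged, deps.gen unchanged); reused cached 5 without running.

Key observation: the change is absorbed at delta.gen — it re-runs but produces the same value, and the output's value is unchanged.

Marked dirty: alpha.gen, cache.gen, delta.gen, deps.gen, driver.gen.
Target commands that run: alpha.gen, delta.gen — 2 in total.
Checked but reused from cache: cache.gen, deps.gen, driver.gen.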